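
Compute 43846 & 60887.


0b1010101101000110 & 0b1110110111010111 = 0b1010100101000110 = 43334

43334


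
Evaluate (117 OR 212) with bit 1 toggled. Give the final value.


Step 1: 117 | 212 = 245
Step 2: 245 ^ (1 << 1) = 245 ^ 2 = 247

247


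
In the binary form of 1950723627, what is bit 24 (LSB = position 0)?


0b1110100010001011010111000101011, position 24 = 0

0


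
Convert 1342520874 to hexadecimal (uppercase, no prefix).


1342520874 = 50053E2A hex

50053E2A


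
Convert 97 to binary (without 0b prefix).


97 = 1100001 in binary

1100001


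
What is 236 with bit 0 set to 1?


236 | (1 << 0) = 236 | 1 = 237

237


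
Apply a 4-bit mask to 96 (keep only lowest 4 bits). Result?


96 & 15 = 0

0


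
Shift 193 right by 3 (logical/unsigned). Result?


0b11000001 >> 3 = 0b11000 = 24

24


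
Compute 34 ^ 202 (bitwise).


0b100010 ^ 0b11001010 = 0b11101000 = 232

232


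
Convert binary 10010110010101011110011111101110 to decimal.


10010110010101011110011111101110 in decimal = 2522212334

2522212334


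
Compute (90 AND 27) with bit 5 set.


Step 1: 90 & 27 = 26
Step 2: 26 | (1 << 5) = 26 | 32 = 58

58


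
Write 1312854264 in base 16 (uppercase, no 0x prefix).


1312854264 = 4E4090F8 hex

4E4090F8


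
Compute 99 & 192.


0b1100011 & 0b11000000 = 0b1000000 = 64

64


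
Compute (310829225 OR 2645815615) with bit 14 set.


Step 1: 310829225 | 2645815615 = 2679632319
Step 2: 2679632319 | (1 << 14) = 2679632319 | 16384 = 2679632319

2679632319


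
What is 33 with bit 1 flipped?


33 ^ (1 << 1) = 33 ^ 2 = 35

35


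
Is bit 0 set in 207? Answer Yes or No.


0b11001111, bit 0 = 1. Yes

Yes


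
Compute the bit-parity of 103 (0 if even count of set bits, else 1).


0b1100111 has 5 ones => parity 1

1


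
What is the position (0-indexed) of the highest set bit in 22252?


0b101011011101100. Highest set bit at position 14

14


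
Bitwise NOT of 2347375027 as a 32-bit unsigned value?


~0b10001011111010100001100110110011 = 0b1110100000101011110011001001100 = 1947592268 (32-bit unsigned)

1947592268


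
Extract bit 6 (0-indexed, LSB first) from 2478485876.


0b10010011101110101011000101110100, position 6 = 1

1


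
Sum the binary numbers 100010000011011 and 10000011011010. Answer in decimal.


100010000011011 + 10000011011010 = 110010011110101 = 25845

25845


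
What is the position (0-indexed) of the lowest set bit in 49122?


0b1011111111100010. Lowest set bit at position 1

1


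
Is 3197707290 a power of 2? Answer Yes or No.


0b10111110100110010010010000011010. Multiple bits set => No

No


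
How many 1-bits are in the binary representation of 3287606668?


0b11000011111101001110010110001100 has 17 set bits

17


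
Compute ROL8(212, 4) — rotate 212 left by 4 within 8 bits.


Rotate 0b11010100 left by 4 (8-bit) = 0b1001101 = 77

77


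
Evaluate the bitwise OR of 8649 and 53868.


0b10000111001001 | 0b1101001001101100 = 0b1111001111101101 = 62445

62445


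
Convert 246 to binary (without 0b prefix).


246 = 11110110 in binary

11110110


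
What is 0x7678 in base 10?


7678 hex = 30328 decimal

30328


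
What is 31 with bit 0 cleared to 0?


31 & ~(1 << 0) = 30

30


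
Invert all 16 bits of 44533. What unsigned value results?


44533 ^ 65535 = 21002

21002


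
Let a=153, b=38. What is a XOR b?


153 ^ 38 = 191

191


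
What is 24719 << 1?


0b110000010001111 << 1 = 0b1100000100011110 = 49438

49438


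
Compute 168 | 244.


0b10101000 | 0b11110100 = 0b11111100 = 252

252


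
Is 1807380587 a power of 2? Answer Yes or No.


0b1101011101110100111000001101011. Multiple bits set => No

No


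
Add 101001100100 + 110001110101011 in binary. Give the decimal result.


101001100100 + 110001110101011 = 110111000001111 = 28175

28175


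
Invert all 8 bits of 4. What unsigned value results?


4 ^ 255 = 251

251


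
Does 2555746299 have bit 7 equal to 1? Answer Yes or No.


0b10011000010101011001011111111011, bit 7 = 1. Yes

Yes


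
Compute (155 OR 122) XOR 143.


Step 1: 155 | 122 = 251
Step 2: 251 ^ 143 = 116

116


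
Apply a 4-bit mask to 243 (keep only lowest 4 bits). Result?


243 & 15 = 3

3


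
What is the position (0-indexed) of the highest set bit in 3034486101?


0b10110100110111101001010101010101. Highest set bit at position 31

31


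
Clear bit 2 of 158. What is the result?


158 & ~(1 << 2) = 154

154


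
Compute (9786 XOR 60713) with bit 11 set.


Step 1: 9786 ^ 60713 = 51987
Step 2: 51987 | (1 << 11) = 51987 | 2048 = 51987

51987


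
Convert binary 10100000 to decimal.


10100000 in decimal = 160

160


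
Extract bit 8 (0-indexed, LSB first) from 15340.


0b11101111101100, position 8 = 1

1


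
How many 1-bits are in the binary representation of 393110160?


0b10111011011100110001010010000 has 14 set bits

14


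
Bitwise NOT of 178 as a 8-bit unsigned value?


~0b10110010 = 0b1001101 = 77 (8-bit unsigned)

77


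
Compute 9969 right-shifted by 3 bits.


0b10011011110001 >> 3 = 0b10011011110 = 1246

1246


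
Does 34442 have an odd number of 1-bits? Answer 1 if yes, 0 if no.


0b1000011010001010 has 6 ones => parity 0

0


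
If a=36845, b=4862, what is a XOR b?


36845 ^ 4862 = 40211

40211


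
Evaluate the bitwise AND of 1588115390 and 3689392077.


0b1011110101010001011011110111110 & 0b11011011111001111010011111001101 = 0b1011010101000001010011110001100 = 1520478092

1520478092


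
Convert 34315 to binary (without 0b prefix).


34315 = 1000011000001011 in binary

1000011000001011


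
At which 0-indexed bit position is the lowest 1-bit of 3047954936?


0b10110101101011000001100111111000. Lowest set bit at position 3

3


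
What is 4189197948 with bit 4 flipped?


4189197948 ^ (1 << 4) = 4189197948 ^ 16 = 4189197932

4189197932


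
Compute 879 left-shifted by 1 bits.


0b1101101111 << 1 = 0b11011011110 = 1758

1758


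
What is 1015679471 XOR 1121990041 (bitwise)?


0b111100100010100000100111101111 ^ 0b1000010111000000011010110011001 = 0b1111110011010100011110001110110 = 2120891510

2120891510


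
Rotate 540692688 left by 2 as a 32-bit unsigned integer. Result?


Rotate 0b100000001110100101000011010000 left by 2 (32-bit) = 0b10000000111010010100001101000000 = 2162770752

2162770752


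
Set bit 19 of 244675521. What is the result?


244675521 | (1 << 19) = 244675521 | 524288 = 245199809

245199809


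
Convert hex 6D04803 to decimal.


6D04803 hex = 114313219 decimal

114313219


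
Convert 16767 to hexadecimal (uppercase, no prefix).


16767 = 417F hex

417F


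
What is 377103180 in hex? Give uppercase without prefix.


377103180 = 167A234C hex

167A234C


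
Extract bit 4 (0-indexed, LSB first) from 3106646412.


0b10111001001010111010100110001100, position 4 = 0

0


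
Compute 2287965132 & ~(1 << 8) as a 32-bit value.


2287965132 & ~(1 << 8) = 2287964876

2287964876


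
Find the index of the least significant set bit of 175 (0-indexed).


0b10101111. Lowest set bit at position 0

0


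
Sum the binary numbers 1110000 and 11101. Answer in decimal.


1110000 + 11101 = 10001101 = 141

141


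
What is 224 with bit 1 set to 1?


224 | (1 << 1) = 224 | 2 = 226

226


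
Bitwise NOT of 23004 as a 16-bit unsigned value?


~0b101100111011100 = 0b1010011000100011 = 42531 (16-bit unsigned)

42531


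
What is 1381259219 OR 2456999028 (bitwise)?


0b1010010010101000101011111010011 | 0b10010010011100101101010001110100 = 0b11010010011101101101011111110111 = 3531003895

3531003895


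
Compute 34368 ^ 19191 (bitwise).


0b1000011001000000 ^ 0b100101011110111 = 0b1100110010110111 = 52407

52407


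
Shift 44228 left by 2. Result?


0b1010110011000100 << 2 = 0b101011001100010000 = 176912

176912


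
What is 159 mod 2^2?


159 & 3 = 3

3


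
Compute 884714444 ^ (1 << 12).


884714444 ^ (1 << 12) = 884714444 ^ 4096 = 884718540

884718540


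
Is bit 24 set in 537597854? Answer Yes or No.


0b100000000010110001011110011110, bit 24 = 0. No

No


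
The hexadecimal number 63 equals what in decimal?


63 hex = 99 decimal

99


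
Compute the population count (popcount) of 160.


0b10100000 has 2 set bits

2


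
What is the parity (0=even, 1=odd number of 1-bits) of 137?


0b10001001 has 3 ones => parity 1

1


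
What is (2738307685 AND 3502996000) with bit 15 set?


Step 1: 2738307685 & 3502996000 = 2147697184
Step 2: 2147697184 | (1 << 15) = 2147697184 | 32768 = 2147729952

2147729952


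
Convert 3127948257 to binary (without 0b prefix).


3127948257 = 10111010011100001011001111100001 in binary

10111010011100001011001111100001


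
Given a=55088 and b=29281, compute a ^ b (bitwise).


55088 ^ 29281 = 42321

42321


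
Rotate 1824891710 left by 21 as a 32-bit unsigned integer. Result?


Rotate 0b1101100110001011010001100111110 left by 21 (32-bit) = 0b1100111110011011001100010110100 = 1741527220

1741527220


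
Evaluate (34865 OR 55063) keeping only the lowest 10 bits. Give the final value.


Step 1: 34865 | 55063 = 57143
Step 2: 57143 & 1023 = 823

823


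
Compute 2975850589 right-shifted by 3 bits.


0b10110001010111111110000001011101 >> 3 = 0b10110001010111111110000001011 = 371981323

371981323


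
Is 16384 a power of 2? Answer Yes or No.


0b100000000000000. Only one bit set => Yes

Yes


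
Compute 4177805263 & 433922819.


0b11111001000001000011111111001111 & 0b11001110111010010001100000011 = 0b11001000001000010001100000011 = 419701507

419701507


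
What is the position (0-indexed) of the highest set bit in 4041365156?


0b11110000111000100101011010100100. Highest set bit at position 31

31


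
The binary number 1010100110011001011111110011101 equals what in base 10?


1010100110011001011111110011101 in decimal = 1422704541

1422704541


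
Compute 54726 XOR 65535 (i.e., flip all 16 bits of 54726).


54726 ^ 65535 = 10809

10809


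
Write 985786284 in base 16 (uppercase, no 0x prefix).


985786284 = 3AC1E7AC hex

3AC1E7AC


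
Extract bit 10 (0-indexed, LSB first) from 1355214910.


0b1010000110001101111000000111110, position 10 = 0

0


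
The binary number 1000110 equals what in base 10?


1000110 in decimal = 70

70


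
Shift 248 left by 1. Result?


0b11111000 << 1 = 0b111110000 = 496

496


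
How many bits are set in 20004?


0b100111000100100 has 6 set bits

6


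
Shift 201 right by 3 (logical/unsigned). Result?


0b11001001 >> 3 = 0b11001 = 25

25


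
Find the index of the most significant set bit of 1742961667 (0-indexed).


0b1100111111000110111110000000011. Highest set bit at position 30

30


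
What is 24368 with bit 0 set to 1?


24368 | (1 << 0) = 24368 | 1 = 24369

24369


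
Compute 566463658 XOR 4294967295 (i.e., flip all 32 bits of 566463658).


566463658 ^ 4294967295 = 3728503637

3728503637


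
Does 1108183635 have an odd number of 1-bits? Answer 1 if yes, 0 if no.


0b1000010000011011000101001010011 has 12 ones => parity 0

0


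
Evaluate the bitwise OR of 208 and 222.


0b11010000 | 0b11011110 = 0b11011110 = 222

222


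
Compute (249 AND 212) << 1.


Step 1: 249 & 212 = 208
Step 2: 208 << 1 = 416

416


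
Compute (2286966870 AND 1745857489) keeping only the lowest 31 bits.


Step 1: 2286966870 & 1745857489 = 134219856
Step 2: 134219856 & 2147483647 = 134219856

134219856


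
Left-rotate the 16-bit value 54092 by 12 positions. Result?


Rotate 0b1101001101001100 left by 12 (16-bit) = 0b1100110100110100 = 52532

52532


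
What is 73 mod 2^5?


73 & 31 = 9

9


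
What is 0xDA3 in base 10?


DA3 hex = 3491 decimal

3491


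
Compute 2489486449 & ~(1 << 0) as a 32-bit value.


2489486449 & ~(1 << 0) = 2489486448

2489486448


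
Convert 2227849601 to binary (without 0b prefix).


2227849601 = 10000100110010100100100110000001 in binary

10000100110010100100100110000001


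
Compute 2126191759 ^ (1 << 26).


2126191759 ^ (1 << 26) = 2126191759 ^ 67108864 = 2059082895

2059082895


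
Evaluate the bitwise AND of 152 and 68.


0b10011000 & 0b1000100 = 0b0 = 0

0


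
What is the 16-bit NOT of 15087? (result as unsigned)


~0b11101011101111 = 0b1100010100010000 = 50448 (16-bit unsigned)

50448


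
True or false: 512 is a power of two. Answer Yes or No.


0b1000000000. Only one bit set => Yes

Yes


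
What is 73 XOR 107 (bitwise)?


0b1001001 ^ 0b1101011 = 0b100010 = 34

34


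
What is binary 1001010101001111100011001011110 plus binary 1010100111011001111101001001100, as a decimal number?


1001010101001111100011001011110 + 1010100111011001111101001001100 = 10011111100101001100000010101010 = 2677325994

2677325994


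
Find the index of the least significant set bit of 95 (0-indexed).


0b1011111. Lowest set bit at position 0

0


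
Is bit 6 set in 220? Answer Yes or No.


0b11011100, bit 6 = 1. Yes

Yes


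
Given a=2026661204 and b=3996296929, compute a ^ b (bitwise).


2026661204 ^ 3996296929 = 2533278645

2533278645


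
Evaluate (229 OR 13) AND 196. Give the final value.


Step 1: 229 | 13 = 237
Step 2: 237 & 196 = 196

196


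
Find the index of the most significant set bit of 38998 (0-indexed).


0b1001100001010110. Highest set bit at position 15

15


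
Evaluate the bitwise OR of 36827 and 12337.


0b1000111111011011 | 0b11000000110001 = 0b1011111111111011 = 49147

49147


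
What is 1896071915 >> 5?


0b1110001000000111100001011101011 >> 5 = 0b11100010000001111000010111 = 59252247

59252247


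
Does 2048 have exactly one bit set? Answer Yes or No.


0b100000000000. Only one bit set => Yes

Yes


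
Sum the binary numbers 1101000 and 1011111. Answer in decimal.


1101000 + 1011111 = 11000111 = 199

199


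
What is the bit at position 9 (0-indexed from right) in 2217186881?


0b10000100001001111001011001000001, position 9 = 1

1


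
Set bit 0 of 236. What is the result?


236 | (1 << 0) = 236 | 1 = 237

237


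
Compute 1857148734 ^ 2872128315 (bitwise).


0b1101110101100011101011100111110 ^ 0b10101011001100010011001100111011 = 0b11000101100000001110010000000101 = 3313558533

3313558533


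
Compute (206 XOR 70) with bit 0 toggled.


Step 1: 206 ^ 70 = 136
Step 2: 136 ^ (1 << 0) = 136 ^ 1 = 137

137


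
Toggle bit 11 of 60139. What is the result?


60139 ^ (1 << 11) = 60139 ^ 2048 = 58091

58091


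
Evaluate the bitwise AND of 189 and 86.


0b10111101 & 0b1010110 = 0b10100 = 20

20


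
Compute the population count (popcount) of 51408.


0b1100100011010000 has 6 set bits

6


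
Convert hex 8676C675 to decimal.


8676C675 hex = 2255930997 decimal

2255930997


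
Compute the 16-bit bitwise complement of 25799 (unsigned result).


~0b110010011000111 = 0b1001101100111000 = 39736 (16-bit unsigned)

39736


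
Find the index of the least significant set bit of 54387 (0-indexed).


0b1101010001110011. Lowest set bit at position 0

0


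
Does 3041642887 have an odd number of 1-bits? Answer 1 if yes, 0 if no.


0b10110101010010111100100110000111 has 17 ones => parity 1

1


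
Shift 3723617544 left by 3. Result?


0b11011101111100011110010100001000 << 3 = 0b11011101111100011110010100001000000 = 29788940352

29788940352


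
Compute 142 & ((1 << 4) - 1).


142 & 15 = 14

14


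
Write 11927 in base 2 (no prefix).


11927 = 10111010010111 in binary

10111010010111


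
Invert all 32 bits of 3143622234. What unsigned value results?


3143622234 ^ 4294967295 = 1151345061

1151345061


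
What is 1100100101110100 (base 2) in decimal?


1100100101110100 in decimal = 51572

51572


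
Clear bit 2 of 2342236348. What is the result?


2342236348 & ~(1 << 2) = 2342236344

2342236344


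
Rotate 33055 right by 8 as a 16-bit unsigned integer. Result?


Rotate 0b1000000100011111 right by 8 (16-bit) = 0b1111110000001 = 8065

8065


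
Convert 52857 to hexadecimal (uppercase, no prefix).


52857 = CE79 hex

CE79


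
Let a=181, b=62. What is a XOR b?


181 ^ 62 = 139

139


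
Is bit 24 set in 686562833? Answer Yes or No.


0b101000111011000001111000010001, bit 24 = 0. No

No


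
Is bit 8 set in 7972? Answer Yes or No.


0b1111100100100, bit 8 = 1. Yes

Yes


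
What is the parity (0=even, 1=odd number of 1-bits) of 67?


0b1000011 has 3 ones => parity 1

1


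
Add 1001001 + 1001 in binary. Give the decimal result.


1001001 + 1001 = 1010010 = 82

82


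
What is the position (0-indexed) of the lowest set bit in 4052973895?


0b11110001100100110111100101000111. Lowest set bit at position 0

0


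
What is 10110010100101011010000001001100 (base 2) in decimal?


10110010100101011010000001001100 in decimal = 2996150348

2996150348


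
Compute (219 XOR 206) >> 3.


Step 1: 219 ^ 206 = 21
Step 2: 21 >> 3 = 2

2


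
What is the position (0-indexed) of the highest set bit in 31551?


0b111101100111111. Highest set bit at position 14

14


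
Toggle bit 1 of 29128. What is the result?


29128 ^ (1 << 1) = 29128 ^ 2 = 29130

29130


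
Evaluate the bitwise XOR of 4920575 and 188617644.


0b10010110001010011111111 ^ 0b1011001111100001001110101100 = 0b1011011101010000011101010011 = 192218963

192218963


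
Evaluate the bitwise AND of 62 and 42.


0b111110 & 0b101010 = 0b101010 = 42

42


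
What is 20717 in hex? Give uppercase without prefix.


20717 = 50ED hex

50ED


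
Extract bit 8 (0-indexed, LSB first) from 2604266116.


0b10011011001110011111001010000100, position 8 = 0

0


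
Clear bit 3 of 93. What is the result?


93 & ~(1 << 3) = 85

85


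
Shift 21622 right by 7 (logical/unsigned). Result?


0b101010001110110 >> 7 = 0b10101000 = 168

168


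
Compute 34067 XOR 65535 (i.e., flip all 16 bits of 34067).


34067 ^ 65535 = 31468

31468


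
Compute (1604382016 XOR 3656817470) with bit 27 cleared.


Step 1: 1604382016 ^ 3656817470 = 2253813374
Step 2: 2253813374 & ~(1 << 27) = 2253813374

2253813374


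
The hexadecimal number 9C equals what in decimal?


9C hex = 156 decimal

156


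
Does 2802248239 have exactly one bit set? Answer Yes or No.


0b10100111000001101110101000101111. Multiple bits set => No

No


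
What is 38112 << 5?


0b1001010011100000 << 5 = 0b100101001110000000000 = 1219584

1219584


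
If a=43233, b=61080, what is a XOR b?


43233 ^ 61080 = 18041

18041


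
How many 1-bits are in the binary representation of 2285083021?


0b10001000001100111001100110001101 has 14 set bits

14


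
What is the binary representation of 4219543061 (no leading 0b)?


4219543061 = 11111011100000010001111000010101 in binary

11111011100000010001111000010101


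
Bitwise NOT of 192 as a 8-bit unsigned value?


~0b11000000 = 0b111111 = 63 (8-bit unsigned)

63


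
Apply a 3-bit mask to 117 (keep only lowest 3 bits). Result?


117 & 7 = 5

5


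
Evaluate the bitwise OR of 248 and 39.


0b11111000 | 0b100111 = 0b11111111 = 255

255


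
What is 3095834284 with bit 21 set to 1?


3095834284 | (1 << 21) = 3095834284 | 2097152 = 3097931436

3097931436


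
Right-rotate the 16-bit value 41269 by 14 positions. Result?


Rotate 0b1010000100110101 right by 14 (16-bit) = 0b1000010011010110 = 34006

34006


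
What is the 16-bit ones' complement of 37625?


37625 ^ 65535 = 27910

27910


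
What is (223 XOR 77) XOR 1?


Step 1: 223 ^ 77 = 146
Step 2: 146 ^ 1 = 147

147


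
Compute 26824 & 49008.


0b110100011001000 & 0b1011111101110000 = 0b10100001000000 = 10304

10304


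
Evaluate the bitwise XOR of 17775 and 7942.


0b100010101101111 ^ 0b1111100000110 = 0b101101001101001 = 23145

23145


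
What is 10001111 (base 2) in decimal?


10001111 in decimal = 143

143


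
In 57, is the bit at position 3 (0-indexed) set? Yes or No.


0b111001, bit 3 = 1. Yes

Yes


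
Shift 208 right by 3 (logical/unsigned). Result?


0b11010000 >> 3 = 0b11010 = 26

26


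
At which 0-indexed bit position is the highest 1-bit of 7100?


0b1101110111100. Highest set bit at position 12

12


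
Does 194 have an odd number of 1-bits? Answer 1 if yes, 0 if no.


0b11000010 has 3 ones => parity 1

1


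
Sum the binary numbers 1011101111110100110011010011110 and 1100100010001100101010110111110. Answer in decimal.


1011101111110100110011010011110 + 1100100010001100101010110111110 = 11000010010000001011110001011100 = 3259022428

3259022428


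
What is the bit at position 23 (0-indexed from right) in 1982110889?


0b1110110001001001001110010101001, position 23 = 0

0


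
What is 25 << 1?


0b11001 << 1 = 0b110010 = 50

50


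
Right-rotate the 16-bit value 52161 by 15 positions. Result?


Rotate 0b1100101111000001 right by 15 (16-bit) = 0b1001011110000011 = 38787

38787


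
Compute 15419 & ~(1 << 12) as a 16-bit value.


15419 & ~(1 << 12) = 11323

11323


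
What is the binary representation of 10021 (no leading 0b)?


10021 = 10011100100101 in binary

10011100100101


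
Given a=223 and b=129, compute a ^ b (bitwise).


223 ^ 129 = 94

94


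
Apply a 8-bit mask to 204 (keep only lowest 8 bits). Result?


204 & 255 = 204

204


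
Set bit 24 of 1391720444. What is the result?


1391720444 | (1 << 24) = 1391720444 | 16777216 = 1408497660

1408497660


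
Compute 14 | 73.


0b1110 | 0b1001001 = 0b1001111 = 79

79


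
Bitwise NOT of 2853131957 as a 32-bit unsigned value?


~0b10101010000011110101011010110101 = 0b1010101111100001010100101001010 = 1441835338 (32-bit unsigned)

1441835338


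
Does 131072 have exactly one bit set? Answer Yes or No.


0b100000000000000000. Only one bit set => Yes

Yes


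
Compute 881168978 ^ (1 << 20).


881168978 ^ (1 << 20) = 881168978 ^ 1048576 = 882217554

882217554


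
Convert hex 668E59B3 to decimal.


668E59B3 hex = 1720605107 decimal

1720605107


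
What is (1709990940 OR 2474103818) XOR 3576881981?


Step 1: 1709990940 | 2474103818 = 4160746526
Step 2: 4160746526 ^ 3576881981 = 583866147

583866147


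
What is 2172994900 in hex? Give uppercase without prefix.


2172994900 = 81854554 hex

81854554


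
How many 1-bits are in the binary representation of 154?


0b10011010 has 4 set bits

4


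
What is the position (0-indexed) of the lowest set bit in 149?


0b10010101. Lowest set bit at position 0

0


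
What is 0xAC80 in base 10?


AC80 hex = 44160 decimal

44160


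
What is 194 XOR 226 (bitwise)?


0b11000010 ^ 0b11100010 = 0b100000 = 32

32


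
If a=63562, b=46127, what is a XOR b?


63562 ^ 46127 = 19557

19557


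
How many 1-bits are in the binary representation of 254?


0b11111110 has 7 set bits

7


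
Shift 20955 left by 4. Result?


0b101000111011011 << 4 = 0b1010001110110110000 = 335280

335280


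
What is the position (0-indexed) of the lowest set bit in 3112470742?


0b10111001100001001000100011010110. Lowest set bit at position 1

1


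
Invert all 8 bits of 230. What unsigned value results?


230 ^ 255 = 25

25


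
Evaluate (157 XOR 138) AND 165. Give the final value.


Step 1: 157 ^ 138 = 23
Step 2: 23 & 165 = 5

5


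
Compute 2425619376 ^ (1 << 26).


2425619376 ^ (1 << 26) = 2425619376 ^ 67108864 = 2492728240

2492728240


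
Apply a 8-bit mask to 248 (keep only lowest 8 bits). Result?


248 & 255 = 248

248


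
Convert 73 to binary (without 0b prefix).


73 = 1001001 in binary

1001001


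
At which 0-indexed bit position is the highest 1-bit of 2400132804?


0b10001111000011110001111011000100. Highest set bit at position 31

31


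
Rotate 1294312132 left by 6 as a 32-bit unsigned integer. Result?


Rotate 0b1001101001001011010001011000100 left by 6 (32-bit) = 0b1001001011010001011000100010011 = 1231597843

1231597843


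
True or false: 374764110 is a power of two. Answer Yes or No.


0b10110010101100111001001001110. Multiple bits set => No

No


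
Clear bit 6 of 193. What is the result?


193 & ~(1 << 6) = 129

129


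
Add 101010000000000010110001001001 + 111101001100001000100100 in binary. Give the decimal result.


101010000000000010110001001001 + 111101001100001000100100 = 101010111101001110111001101101 = 720694893

720694893


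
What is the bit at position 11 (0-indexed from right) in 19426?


0b100101111100010, position 11 = 1

1


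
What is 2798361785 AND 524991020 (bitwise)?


0b10100110110010111001110010111001 & 0b11111010010101011101000101100 = 0b110010010101001100000101000 = 105551912

105551912


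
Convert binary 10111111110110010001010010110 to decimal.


10111111110110010001010010110 in decimal = 402334358

402334358


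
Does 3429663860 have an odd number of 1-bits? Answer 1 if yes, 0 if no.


0b11001100011011001000010001110100 has 14 ones => parity 0

0


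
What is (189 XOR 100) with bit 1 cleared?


Step 1: 189 ^ 100 = 217
Step 2: 217 & ~(1 << 1) = 217

217


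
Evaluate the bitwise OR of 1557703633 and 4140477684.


0b1011100110110001010101111010001 | 0b11110110110010101010110011110100 = 0b11111110110110101010111111110101 = 4275744757

4275744757


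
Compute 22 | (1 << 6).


22 | (1 << 6) = 22 | 64 = 86

86


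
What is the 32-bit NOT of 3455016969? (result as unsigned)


~0b11001101111011110110000000001001 = 0b110010000100001001111111110110 = 839950326 (32-bit unsigned)

839950326


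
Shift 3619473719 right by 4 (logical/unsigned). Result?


0b11010111101111001100100100110111 >> 4 = 0b1101011110111100110010010011 = 226217107

226217107


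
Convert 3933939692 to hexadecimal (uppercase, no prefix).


3933939692 = EA7B27EC hex

EA7B27EC


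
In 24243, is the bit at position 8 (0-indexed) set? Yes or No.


0b101111010110011, bit 8 = 0. No

No


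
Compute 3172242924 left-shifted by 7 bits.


0b10111101000101001001010111101100 << 7 = 0b101111010001010010010101111011000000000 = 406047094272

406047094272


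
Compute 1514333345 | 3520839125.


0b1011010010000101110010010100001 | 0b11010001110110111011110111010101 = 0b11011011110110111111110111110101 = 3688627701

3688627701


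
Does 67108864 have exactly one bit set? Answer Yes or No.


0b100000000000000000000000000. Only one bit set => Yes

Yes


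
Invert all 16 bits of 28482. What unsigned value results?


28482 ^ 65535 = 37053

37053


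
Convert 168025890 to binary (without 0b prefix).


168025890 = 1010000000111101111100100010 in binary

1010000000111101111100100010


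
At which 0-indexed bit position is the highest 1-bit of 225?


0b11100001. Highest set bit at position 7

7


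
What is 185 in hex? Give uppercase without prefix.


185 = B9 hex

B9


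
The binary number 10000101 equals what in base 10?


10000101 in decimal = 133

133


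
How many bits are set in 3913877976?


0b11101001010010010000100111011000 has 14 set bits

14


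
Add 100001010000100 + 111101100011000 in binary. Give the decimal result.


100001010000100 + 111101100011000 = 1011110110011100 = 48540

48540


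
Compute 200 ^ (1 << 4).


200 ^ (1 << 4) = 200 ^ 16 = 216

216


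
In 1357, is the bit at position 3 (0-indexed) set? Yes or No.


0b10101001101, bit 3 = 1. Yes

Yes


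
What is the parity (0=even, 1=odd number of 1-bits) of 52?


0b110100 has 3 ones => parity 1

1


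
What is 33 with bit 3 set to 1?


33 | (1 << 3) = 33 | 8 = 41

41


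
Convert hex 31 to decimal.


31 hex = 49 decimal

49


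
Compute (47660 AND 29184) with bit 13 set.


Step 1: 47660 & 29184 = 12800
Step 2: 12800 | (1 << 13) = 12800 | 8192 = 12800

12800


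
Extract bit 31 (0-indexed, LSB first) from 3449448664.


0b11001101100110100110100011011000, position 31 = 1

1


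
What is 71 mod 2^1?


71 & 1 = 1

1


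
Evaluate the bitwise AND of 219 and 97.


0b11011011 & 0b1100001 = 0b1000001 = 65

65


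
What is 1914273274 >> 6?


0b1110010000110010111110111111010 >> 6 = 0b1110010000110010111110111 = 29910519

29910519


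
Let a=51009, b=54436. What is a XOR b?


51009 ^ 54436 = 5093

5093


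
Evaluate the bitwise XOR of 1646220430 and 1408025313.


0b1100010000111110101010010001110 ^ 0b1010011111011001100001011100001 = 0b110001111100111001011001101111 = 838047343

838047343


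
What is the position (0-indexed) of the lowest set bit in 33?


0b100001. Lowest set bit at position 0

0


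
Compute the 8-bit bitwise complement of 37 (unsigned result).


~0b100101 = 0b11011010 = 218 (8-bit unsigned)

218


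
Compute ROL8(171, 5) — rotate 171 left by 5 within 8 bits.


Rotate 0b10101011 left by 5 (8-bit) = 0b1110101 = 117

117


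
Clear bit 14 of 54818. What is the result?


54818 & ~(1 << 14) = 38434

38434


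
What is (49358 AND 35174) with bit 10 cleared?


Step 1: 49358 & 35174 = 32838
Step 2: 32838 & ~(1 << 10) = 32838

32838


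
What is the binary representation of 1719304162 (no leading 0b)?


1719304162 = 1100110011110100111111111100010 in binary

1100110011110100111111111100010


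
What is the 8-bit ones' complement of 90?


90 ^ 255 = 165

165


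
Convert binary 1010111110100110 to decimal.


1010111110100110 in decimal = 44966

44966


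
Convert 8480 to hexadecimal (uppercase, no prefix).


8480 = 2120 hex

2120


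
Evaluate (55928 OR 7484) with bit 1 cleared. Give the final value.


Step 1: 55928 | 7484 = 57212
Step 2: 57212 & ~(1 << 1) = 57212

57212


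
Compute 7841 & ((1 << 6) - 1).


7841 & 63 = 33

33


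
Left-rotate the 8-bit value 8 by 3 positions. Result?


Rotate 0b1000 left by 3 (8-bit) = 0b1000000 = 64

64


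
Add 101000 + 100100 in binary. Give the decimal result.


101000 + 100100 = 1001100 = 76

76


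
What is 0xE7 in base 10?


E7 hex = 231 decimal

231


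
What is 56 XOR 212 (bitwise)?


0b111000 ^ 0b11010100 = 0b11101100 = 236

236


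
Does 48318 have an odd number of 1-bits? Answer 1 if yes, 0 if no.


0b1011110010111110 has 11 ones => parity 1

1


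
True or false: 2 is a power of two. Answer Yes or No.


0b10. Only one bit set => Yes

Yes


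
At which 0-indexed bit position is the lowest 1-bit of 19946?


0b100110111101010. Lowest set bit at position 1

1


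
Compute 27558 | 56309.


0b110101110100110 | 0b1101101111110101 = 0b1111101111110111 = 64503

64503


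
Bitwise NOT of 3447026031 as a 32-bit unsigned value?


~0b11001101011101010111000101101111 = 0b110010100010101000111010010000 = 847941264 (32-bit unsigned)

847941264


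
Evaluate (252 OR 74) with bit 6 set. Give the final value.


Step 1: 252 | 74 = 254
Step 2: 254 | (1 << 6) = 254 | 64 = 254

254


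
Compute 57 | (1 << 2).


57 | (1 << 2) = 57 | 4 = 61

61


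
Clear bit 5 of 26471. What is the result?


26471 & ~(1 << 5) = 26439

26439


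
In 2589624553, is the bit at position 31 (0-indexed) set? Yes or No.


0b10011010010110101000100011101001, bit 31 = 1. Yes

Yes


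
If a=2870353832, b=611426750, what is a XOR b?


2870353832 ^ 611426750 = 2405940758

2405940758


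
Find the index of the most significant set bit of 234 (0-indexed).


0b11101010. Highest set bit at position 7

7


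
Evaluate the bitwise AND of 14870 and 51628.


0b11101000010110 & 0b1100100110101100 = 0b100000000100 = 2052

2052


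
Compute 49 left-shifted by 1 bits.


0b110001 << 1 = 0b1100010 = 98

98


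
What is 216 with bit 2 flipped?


216 ^ (1 << 2) = 216 ^ 4 = 220

220


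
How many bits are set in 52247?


0b1100110000010111 has 8 set bits

8


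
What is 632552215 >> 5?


0b100101101100111111101100010111 >> 5 = 0b1001011011001111111011000 = 19767256

19767256


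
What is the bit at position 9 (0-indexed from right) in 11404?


0b10110010001100, position 9 = 0

0


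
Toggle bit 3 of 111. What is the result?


111 ^ (1 << 3) = 111 ^ 8 = 103

103


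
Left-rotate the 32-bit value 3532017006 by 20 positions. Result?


Rotate 0b11010010100001100100110101101110 left by 20 (32-bit) = 0b11010110111011010010100001100100 = 3605866596

3605866596


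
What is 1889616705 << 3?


0b1110000101000010100001101000001 << 3 = 0b1110000101000010100001101000001000 = 15116933640

15116933640


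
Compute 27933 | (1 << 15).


27933 | (1 << 15) = 27933 | 32768 = 60701

60701


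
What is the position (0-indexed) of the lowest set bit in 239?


0b11101111. Lowest set bit at position 0

0


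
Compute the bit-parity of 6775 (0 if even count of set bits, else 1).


0b1101001110111 has 9 ones => parity 1

1


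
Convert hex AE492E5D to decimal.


AE492E5D hex = 2924031581 decimal

2924031581


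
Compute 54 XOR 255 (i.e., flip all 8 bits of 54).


54 ^ 255 = 201

201


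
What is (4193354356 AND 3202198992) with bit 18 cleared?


Step 1: 4193354356 & 3202198992 = 3100737616
Step 2: 3100737616 & ~(1 << 18) = 3100737616

3100737616


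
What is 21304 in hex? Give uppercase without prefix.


21304 = 5338 hex

5338


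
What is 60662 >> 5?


0b1110110011110110 >> 5 = 0b11101100111 = 1895

1895


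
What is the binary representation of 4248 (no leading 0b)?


4248 = 1000010011000 in binary

1000010011000


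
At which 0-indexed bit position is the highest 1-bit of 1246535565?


0b1001010010011001001111110001101. Highest set bit at position 30

30


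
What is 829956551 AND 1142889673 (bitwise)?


0b110001011110000010000111000111 & 0b1000100000111110001110011001001 = 0b110000000000011000001 = 1573057

1573057


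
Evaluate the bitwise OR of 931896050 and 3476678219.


0b110111100010111001101011110010 | 0b11001111001110011110011001001011 = 0b11111111101110111111111011111011 = 4290510587

4290510587


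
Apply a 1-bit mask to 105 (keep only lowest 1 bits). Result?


105 & 1 = 1

1


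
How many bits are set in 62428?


0b1111001111011100 has 11 set bits

11


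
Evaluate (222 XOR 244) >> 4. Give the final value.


Step 1: 222 ^ 244 = 42
Step 2: 42 >> 4 = 2

2


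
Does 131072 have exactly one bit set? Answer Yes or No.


0b100000000000000000. Only one bit set => Yes

Yes


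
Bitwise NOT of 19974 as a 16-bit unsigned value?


~0b100111000000110 = 0b1011000111111001 = 45561 (16-bit unsigned)

45561


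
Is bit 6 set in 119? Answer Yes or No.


0b1110111, bit 6 = 1. Yes

Yes


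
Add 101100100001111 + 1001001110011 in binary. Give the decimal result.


101100100001111 + 1001001110011 = 110101110000010 = 27522

27522


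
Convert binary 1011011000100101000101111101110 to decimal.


1011011000100101000101111101110 in decimal = 1527942126

1527942126


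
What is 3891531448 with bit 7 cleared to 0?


3891531448 & ~(1 << 7) = 3891531320

3891531320


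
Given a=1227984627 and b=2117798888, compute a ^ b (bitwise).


1227984627 ^ 2117798888 = 923436315

923436315


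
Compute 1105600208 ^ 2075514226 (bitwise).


0b1000001111001100001111011010000 ^ 0b1111011101101011101010101110010 = 0b111010010100111100101110100010 = 978570146

978570146


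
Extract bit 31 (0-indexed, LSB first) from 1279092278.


0b1001100001111010110011000110110, position 31 = 0

0


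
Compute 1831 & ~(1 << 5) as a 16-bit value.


1831 & ~(1 << 5) = 1799

1799


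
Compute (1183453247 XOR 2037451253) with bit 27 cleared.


Step 1: 1183453247 ^ 2037451253 = 1073420746
Step 2: 1073420746 & ~(1 << 27) = 939203018

939203018


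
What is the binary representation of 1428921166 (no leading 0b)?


1428921166 = 1010101001010111001101101001110 in binary

1010101001010111001101101001110


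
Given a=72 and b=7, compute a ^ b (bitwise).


72 ^ 7 = 79

79


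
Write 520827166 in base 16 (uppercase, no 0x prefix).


520827166 = 1F0B311E hex

1F0B311E


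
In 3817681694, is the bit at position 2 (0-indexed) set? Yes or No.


0b11100011100011010011001100011110, bit 2 = 1. Yes

Yes


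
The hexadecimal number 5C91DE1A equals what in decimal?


5C91DE1A hex = 1553063450 decimal

1553063450


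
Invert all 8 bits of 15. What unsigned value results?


15 ^ 255 = 240

240


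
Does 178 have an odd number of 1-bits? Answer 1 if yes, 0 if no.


0b10110010 has 4 ones => parity 0

0


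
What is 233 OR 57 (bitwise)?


0b11101001 | 0b111001 = 0b11111001 = 249

249


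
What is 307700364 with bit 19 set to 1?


307700364 | (1 << 19) = 307700364 | 524288 = 308224652

308224652


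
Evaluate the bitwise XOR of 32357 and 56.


0b111111001100101 ^ 0b111000 = 0b111111001011101 = 32349

32349


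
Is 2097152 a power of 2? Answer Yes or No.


0b1000000000000000000000. Only one bit set => Yes

Yes


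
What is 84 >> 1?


0b1010100 >> 1 = 0b101010 = 42

42


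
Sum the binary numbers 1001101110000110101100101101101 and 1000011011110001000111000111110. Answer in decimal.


1001101110000110101100101101101 + 1000011011110001000111000111110 = 10010001001110111110011110101011 = 2436622251

2436622251


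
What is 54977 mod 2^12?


54977 & 4095 = 1729

1729


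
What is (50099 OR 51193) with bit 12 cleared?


Step 1: 50099 | 51193 = 51195
Step 2: 51195 & ~(1 << 12) = 51195

51195


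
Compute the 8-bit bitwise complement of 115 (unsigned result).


~0b1110011 = 0b10001100 = 140 (8-bit unsigned)

140


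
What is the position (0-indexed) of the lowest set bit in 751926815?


0b101100110100010111111000011111. Lowest set bit at position 0

0


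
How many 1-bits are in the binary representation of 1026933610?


0b111101001101011100001101101010 has 17 set bits

17


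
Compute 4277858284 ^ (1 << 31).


4277858284 ^ (1 << 31) = 4277858284 ^ 2147483648 = 2130374636

2130374636


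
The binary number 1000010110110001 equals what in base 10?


1000010110110001 in decimal = 34225

34225


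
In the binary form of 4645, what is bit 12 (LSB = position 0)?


0b1001000100101, position 12 = 1

1


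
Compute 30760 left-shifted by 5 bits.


0b111100000101000 << 5 = 0b11110000010100000000 = 984320

984320


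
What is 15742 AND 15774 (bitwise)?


0b11110101111110 & 0b11110110011110 = 0b11110100011110 = 15646

15646


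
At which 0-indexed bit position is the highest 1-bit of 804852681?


0b101111111110010001001111001001. Highest set bit at position 29

29
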